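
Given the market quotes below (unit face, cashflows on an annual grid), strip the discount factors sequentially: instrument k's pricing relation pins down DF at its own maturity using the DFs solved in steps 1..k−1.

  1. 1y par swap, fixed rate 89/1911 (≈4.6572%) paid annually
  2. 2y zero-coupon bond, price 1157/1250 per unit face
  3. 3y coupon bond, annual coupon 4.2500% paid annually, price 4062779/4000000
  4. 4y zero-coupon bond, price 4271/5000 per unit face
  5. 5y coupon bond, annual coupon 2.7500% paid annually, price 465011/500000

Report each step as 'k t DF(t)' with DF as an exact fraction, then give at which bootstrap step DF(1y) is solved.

step 1 [1y] swap r/1=89/1911: DF=(1 − 89/1911·(0))/(1+89/1911) = 1911/2000 ≈ 0.955500
step 2 [2y] zero: DF = P = 1157/1250 ≈ 0.925600
step 3 [3y] bond c/1=17/400: DF=(4062779/4000000 − 17/400·(0.955500+0.925600))/(1+17/400) = 561/625 ≈ 0.897600
step 4 [4y] zero: DF = P = 4271/5000 ≈ 0.854200
step 5 [5y] bond c/1=11/400: DF=(465011/500000 − 11/400·(0.955500+0.925600+0.897600+0.854200))/(1+11/400) = 8079/10000 ≈ 0.807900

1 1 1911/2000
2 2 1157/1250
3 3 561/625
4 4 4271/5000
5 5 8079/10000
DF(1y) is solved at step 1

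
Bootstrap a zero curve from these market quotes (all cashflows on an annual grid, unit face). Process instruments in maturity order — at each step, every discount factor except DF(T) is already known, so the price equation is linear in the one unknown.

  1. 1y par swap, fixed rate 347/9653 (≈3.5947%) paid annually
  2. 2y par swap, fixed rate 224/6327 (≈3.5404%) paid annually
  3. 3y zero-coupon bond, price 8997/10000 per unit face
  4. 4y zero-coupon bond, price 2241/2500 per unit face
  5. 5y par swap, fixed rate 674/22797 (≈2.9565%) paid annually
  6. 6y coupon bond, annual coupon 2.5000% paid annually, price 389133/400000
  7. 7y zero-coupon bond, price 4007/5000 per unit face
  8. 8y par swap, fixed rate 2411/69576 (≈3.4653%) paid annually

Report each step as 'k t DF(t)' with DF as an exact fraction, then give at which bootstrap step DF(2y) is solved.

1 1 9653/10000
2 2 583/625
3 3 8997/10000
4 4 2241/2500
5 5 2163/2500
6 6 8379/10000
7 7 4007/5000
8 8 7589/10000
DF(2y) is solved at step 2

step 1 [1y] swap r/1=347/9653: DF=(1 − 347/9653·(0))/(1+347/9653) = 9653/10000 ≈ 0.965300
step 2 [2y] swap r/1=224/6327: DF=(1 − 224/6327·(0.965300))/(1+224/6327) = 583/625 ≈ 0.932800
step 3 [3y] zero: DF = P = 8997/10000 ≈ 0.899700
step 4 [4y] zero: DF = P = 2241/2500 ≈ 0.896400
step 5 [5y] swap r/1=674/22797: DF=(1 − 674/22797·(0.965300+0.932800+0.899700+0.896400))/(1+674/22797) = 2163/2500 ≈ 0.865200
step 6 [6y] bond c/1=1/40: DF=(389133/400000 − 1/40·(0.965300+0.932800+0.899700+0.896400+0.865200))/(1+1/40) = 8379/10000 ≈ 0.837900
step 7 [7y] zero: DF = P = 4007/5000 ≈ 0.801400
step 8 [8y] swap r/1=2411/69576: DF=(1 − 2411/69576·(0.965300+0.932800+0.899700+0.896400+0.865200+0.837900+0.801400))/(1+2411/69576) = 7589/10000 ≈ 0.758900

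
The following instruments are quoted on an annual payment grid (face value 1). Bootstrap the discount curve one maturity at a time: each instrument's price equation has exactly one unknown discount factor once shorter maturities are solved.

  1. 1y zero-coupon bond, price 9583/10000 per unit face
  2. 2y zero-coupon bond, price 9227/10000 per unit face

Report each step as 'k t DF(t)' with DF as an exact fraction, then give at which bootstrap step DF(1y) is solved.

1 1 9583/10000
2 2 9227/10000
DF(1y) is solved at step 1

step 1 [1y] zero: DF = P = 9583/10000 ≈ 0.958300
step 2 [2y] zero: DF = P = 9227/10000 ≈ 0.922700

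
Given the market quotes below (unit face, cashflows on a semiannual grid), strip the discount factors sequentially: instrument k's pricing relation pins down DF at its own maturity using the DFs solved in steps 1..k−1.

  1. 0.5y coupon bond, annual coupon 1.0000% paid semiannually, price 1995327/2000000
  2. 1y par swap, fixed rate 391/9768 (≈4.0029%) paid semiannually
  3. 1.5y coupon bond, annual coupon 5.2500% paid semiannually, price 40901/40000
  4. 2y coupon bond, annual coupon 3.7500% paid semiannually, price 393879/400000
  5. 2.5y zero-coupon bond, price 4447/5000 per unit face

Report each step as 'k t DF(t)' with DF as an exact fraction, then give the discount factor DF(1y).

1 1/2 9927/10000
2 1 9609/10000
3 3/2 1183/1250
4 2 2283/2500
5 5/2 4447/5000
DF(1y) = 9609/10000 ≈ 0.960900

step 1 [0.5y] bond c/2=1/200: DF=(1995327/2000000 − 1/200·(0))/(1+1/200) = 9927/10000 ≈ 0.992700
step 2 [1y] swap r/2=391/19536: DF=(1 − 391/19536·(0.992700))/(1+391/19536) = 9609/10000 ≈ 0.960900
step 3 [1.5y] bond c/2=21/800: DF=(40901/40000 − 21/800·(0.992700+0.960900))/(1+21/800) = 1183/1250 ≈ 0.946400
step 4 [2y] bond c/2=3/160: DF=(393879/400000 − 3/160·(0.992700+0.960900+0.946400))/(1+3/160) = 2283/2500 ≈ 0.913200
step 5 [2.5y] zero: DF = P = 4447/5000 ≈ 0.889400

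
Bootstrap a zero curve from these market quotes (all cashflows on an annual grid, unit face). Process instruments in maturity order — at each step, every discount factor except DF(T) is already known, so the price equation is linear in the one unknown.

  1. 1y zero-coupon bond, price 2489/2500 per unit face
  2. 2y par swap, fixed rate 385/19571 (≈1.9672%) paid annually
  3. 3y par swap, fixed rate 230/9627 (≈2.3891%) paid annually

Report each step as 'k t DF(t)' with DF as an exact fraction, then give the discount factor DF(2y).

1 1 2489/2500
2 2 1923/2000
3 3 931/1000
DF(2y) = 1923/2000 ≈ 0.961500

step 1 [1y] zero: DF = P = 2489/2500 ≈ 0.995600
step 2 [2y] swap r/1=385/19571: DF=(1 − 385/19571·(0.995600))/(1+385/19571) = 1923/2000 ≈ 0.961500
step 3 [3y] swap r/1=230/9627: DF=(1 − 230/9627·(0.995600+0.961500))/(1+230/9627) = 931/1000 ≈ 0.931000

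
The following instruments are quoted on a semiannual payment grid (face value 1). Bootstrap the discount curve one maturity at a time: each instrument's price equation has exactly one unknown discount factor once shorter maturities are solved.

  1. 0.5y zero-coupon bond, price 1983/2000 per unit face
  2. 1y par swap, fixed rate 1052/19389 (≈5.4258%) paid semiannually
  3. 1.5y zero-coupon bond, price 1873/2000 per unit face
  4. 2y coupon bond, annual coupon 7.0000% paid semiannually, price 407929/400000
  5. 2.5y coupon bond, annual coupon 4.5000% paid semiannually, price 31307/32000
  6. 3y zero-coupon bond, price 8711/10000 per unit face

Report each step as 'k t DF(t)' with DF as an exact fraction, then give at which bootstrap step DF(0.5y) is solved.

step 1 [0.5y] zero: DF = P = 1983/2000 ≈ 0.991500
step 2 [1y] swap r/2=526/19389: DF=(1 − 526/19389·(0.991500))/(1+526/19389) = 4737/5000 ≈ 0.947400
step 3 [1.5y] zero: DF = P = 1873/2000 ≈ 0.936500
step 4 [2y] bond c/2=7/200: DF=(407929/400000 − 7/200·(0.991500+0.947400+0.936500))/(1+7/200) = 8881/10000 ≈ 0.888100
step 5 [2.5y] bond c/2=9/400: DF=(31307/32000 − 9/400·(0.991500+0.947400+0.936500+0.888100))/(1+9/400) = 437/500 ≈ 0.874000
step 6 [3y] zero: DF = P = 8711/10000 ≈ 0.871100

1 1/2 1983/2000
2 1 4737/5000
3 3/2 1873/2000
4 2 8881/10000
5 5/2 437/500
6 3 8711/10000
DF(0.5y) is solved at step 1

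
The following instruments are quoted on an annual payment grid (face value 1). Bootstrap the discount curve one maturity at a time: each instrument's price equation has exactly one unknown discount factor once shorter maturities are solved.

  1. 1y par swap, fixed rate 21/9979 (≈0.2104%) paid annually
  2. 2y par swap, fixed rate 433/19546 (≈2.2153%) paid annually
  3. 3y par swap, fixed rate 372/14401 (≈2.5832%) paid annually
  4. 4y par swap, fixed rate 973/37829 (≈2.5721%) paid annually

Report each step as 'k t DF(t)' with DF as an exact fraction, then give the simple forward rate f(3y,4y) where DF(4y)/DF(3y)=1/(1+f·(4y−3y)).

1 1 9979/10000
2 2 9567/10000
3 3 1157/1250
4 4 9027/10000
f(3y,4y) = ((1157/1250)/(9027/10000) − 1)/(1) = 229/9027 ≈ 2.5368%

step 1 [1y] swap r/1=21/9979: DF=(1 − 21/9979·(0))/(1+21/9979) = 9979/10000 ≈ 0.997900
step 2 [2y] swap r/1=433/19546: DF=(1 − 433/19546·(0.997900))/(1+433/19546) = 9567/10000 ≈ 0.956700
step 3 [3y] swap r/1=372/14401: DF=(1 − 372/14401·(0.997900+0.956700))/(1+372/14401) = 1157/1250 ≈ 0.925600
step 4 [4y] swap r/1=973/37829: DF=(1 − 973/37829·(0.997900+0.956700+0.925600))/(1+973/37829) = 9027/10000 ≈ 0.902700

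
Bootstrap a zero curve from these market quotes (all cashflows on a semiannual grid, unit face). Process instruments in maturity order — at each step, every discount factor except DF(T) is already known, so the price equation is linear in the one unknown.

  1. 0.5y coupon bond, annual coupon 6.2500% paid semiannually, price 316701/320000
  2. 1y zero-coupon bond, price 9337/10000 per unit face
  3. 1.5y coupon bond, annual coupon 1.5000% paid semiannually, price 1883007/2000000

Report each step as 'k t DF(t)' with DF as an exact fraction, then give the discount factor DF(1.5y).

step 1 [0.5y] bond c/2=1/32: DF=(316701/320000 − 1/32·(0))/(1+1/32) = 9597/10000 ≈ 0.959700
step 2 [1y] zero: DF = P = 9337/10000 ≈ 0.933700
step 3 [1.5y] bond c/2=3/400: DF=(1883007/2000000 − 3/400·(0.959700+0.933700))/(1+3/400) = 2301/2500 ≈ 0.920400

1 1/2 9597/10000
2 1 9337/10000
3 3/2 2301/2500
DF(1.5y) = 2301/2500 ≈ 0.920400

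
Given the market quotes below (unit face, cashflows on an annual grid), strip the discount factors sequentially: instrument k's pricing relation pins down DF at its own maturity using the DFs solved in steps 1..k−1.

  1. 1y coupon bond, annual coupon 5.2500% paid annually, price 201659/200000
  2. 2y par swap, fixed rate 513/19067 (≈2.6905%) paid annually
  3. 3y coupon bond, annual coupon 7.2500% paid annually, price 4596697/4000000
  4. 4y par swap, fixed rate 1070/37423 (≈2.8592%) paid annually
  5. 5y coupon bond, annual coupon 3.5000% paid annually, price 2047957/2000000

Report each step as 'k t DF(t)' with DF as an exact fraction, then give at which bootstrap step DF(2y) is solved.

step 1 [1y] bond c/1=21/400: DF=(201659/200000 − 21/400·(0))/(1+21/400) = 479/500 ≈ 0.958000
step 2 [2y] swap r/1=513/19067: DF=(1 − 513/19067·(0.958000))/(1+513/19067) = 9487/10000 ≈ 0.948700
step 3 [3y] bond c/1=29/400: DF=(4596697/4000000 − 29/400·(0.958000+0.948700))/(1+29/400) = 4713/5000 ≈ 0.942600
step 4 [4y] swap r/1=1070/37423: DF=(1 − 1070/37423·(0.958000+0.948700+0.942600))/(1+1070/37423) = 893/1000 ≈ 0.893000
step 5 [5y] bond c/1=7/200: DF=(2047957/2000000 − 7/200·(0.958000+0.948700+0.942600+0.893000))/(1+7/200) = 2157/2500 ≈ 0.862800

1 1 479/500
2 2 9487/10000
3 3 4713/5000
4 4 893/1000
5 5 2157/2500
DF(2y) is solved at step 2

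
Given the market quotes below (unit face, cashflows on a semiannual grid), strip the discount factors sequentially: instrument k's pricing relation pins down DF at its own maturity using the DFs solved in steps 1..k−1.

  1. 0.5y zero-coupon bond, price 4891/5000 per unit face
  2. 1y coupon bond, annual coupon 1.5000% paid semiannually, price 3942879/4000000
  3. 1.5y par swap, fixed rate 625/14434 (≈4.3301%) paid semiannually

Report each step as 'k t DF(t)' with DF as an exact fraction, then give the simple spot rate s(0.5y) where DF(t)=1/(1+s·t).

step 1 [0.5y] zero: DF = P = 4891/5000 ≈ 0.978200
step 2 [1y] bond c/2=3/400: DF=(3942879/4000000 − 3/400·(0.978200))/(1+3/400) = 9711/10000 ≈ 0.971100
step 3 [1.5y] swap r/2=625/28868: DF=(1 − 625/28868·(0.978200+0.971100))/(1+625/28868) = 15/16 ≈ 0.937500

1 1/2 4891/5000
2 1 9711/10000
3 3/2 15/16
s(0.5y) = (1/(4891/5000) − 1)/(1/2) = 218/4891 ≈ 4.4572%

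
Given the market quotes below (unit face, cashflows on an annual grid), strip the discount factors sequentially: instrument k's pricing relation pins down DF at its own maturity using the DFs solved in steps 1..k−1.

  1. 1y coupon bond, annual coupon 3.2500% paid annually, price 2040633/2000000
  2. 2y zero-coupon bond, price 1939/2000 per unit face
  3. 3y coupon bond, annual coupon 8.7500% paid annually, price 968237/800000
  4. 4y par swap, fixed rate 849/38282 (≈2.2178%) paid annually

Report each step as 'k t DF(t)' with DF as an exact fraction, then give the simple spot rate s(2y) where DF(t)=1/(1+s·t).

1 1 4941/5000
2 2 1939/2000
3 3 4777/5000
4 4 9151/10000
s(2y) = (1/(1939/2000) − 1)/(2) = 61/3878 ≈ 1.5730%

step 1 [1y] bond c/1=13/400: DF=(2040633/2000000 − 13/400·(0))/(1+13/400) = 4941/5000 ≈ 0.988200
step 2 [2y] zero: DF = P = 1939/2000 ≈ 0.969500
step 3 [3y] bond c/1=7/80: DF=(968237/800000 − 7/80·(0.988200+0.969500))/(1+7/80) = 4777/5000 ≈ 0.955400
step 4 [4y] swap r/1=849/38282: DF=(1 − 849/38282·(0.988200+0.969500+0.955400))/(1+849/38282) = 9151/10000 ≈ 0.915100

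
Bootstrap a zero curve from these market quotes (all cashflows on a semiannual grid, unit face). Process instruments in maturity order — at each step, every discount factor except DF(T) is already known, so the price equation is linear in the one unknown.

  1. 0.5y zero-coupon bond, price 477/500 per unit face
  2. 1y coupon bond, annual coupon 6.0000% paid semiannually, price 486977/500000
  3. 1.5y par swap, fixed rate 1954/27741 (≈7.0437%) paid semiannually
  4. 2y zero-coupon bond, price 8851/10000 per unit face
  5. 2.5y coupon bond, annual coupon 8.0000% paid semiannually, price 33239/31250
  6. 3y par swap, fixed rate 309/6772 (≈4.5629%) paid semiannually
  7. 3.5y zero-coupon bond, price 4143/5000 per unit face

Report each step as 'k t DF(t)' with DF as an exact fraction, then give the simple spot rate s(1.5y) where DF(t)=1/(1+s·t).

1 1/2 477/500
2 1 4589/5000
3 3/2 9023/10000
4 2 8851/10000
5 5/2 441/500
6 3 2191/2500
7 7/2 4143/5000
s(1.5y) = (1/(9023/10000) − 1)/(3/2) = 1954/27069 ≈ 7.2186%

step 1 [0.5y] zero: DF = P = 477/500 ≈ 0.954000
step 2 [1y] bond c/2=3/100: DF=(486977/500000 − 3/100·(0.954000))/(1+3/100) = 4589/5000 ≈ 0.917800
step 3 [1.5y] swap r/2=977/27741: DF=(1 − 977/27741·(0.954000+0.917800))/(1+977/27741) = 9023/10000 ≈ 0.902300
step 4 [2y] zero: DF = P = 8851/10000 ≈ 0.885100
step 5 [2.5y] bond c/2=1/25: DF=(33239/31250 − 1/25·(0.954000+0.917800+0.902300+0.885100))/(1+1/25) = 441/500 ≈ 0.882000
step 6 [3y] swap r/2=309/13544: DF=(1 − 309/13544·(0.954000+0.917800+0.902300+0.885100+0.882000))/(1+309/13544) = 2191/2500 ≈ 0.876400
step 7 [3.5y] zero: DF = P = 4143/5000 ≈ 0.828600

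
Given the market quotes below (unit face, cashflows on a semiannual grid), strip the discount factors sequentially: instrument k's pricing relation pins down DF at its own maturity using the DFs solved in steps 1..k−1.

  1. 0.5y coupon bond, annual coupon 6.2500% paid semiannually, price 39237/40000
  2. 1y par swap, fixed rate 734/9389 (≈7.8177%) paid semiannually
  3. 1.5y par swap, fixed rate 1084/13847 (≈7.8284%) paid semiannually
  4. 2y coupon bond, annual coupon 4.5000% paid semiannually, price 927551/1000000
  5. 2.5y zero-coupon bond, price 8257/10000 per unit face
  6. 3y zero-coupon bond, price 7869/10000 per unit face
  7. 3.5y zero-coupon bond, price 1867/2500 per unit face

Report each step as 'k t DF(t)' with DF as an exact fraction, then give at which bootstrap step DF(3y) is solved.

1 1/2 1189/1250
2 1 4633/5000
3 3/2 2229/2500
4 2 4231/5000
5 5/2 8257/10000
6 3 7869/10000
7 7/2 1867/2500
DF(3y) is solved at step 6

step 1 [0.5y] bond c/2=1/32: DF=(39237/40000 − 1/32·(0))/(1+1/32) = 1189/1250 ≈ 0.951200
step 2 [1y] swap r/2=367/9389: DF=(1 − 367/9389·(0.951200))/(1+367/9389) = 4633/5000 ≈ 0.926600
step 3 [1.5y] swap r/2=542/13847: DF=(1 − 542/13847·(0.951200+0.926600))/(1+542/13847) = 2229/2500 ≈ 0.891600
step 4 [2y] bond c/2=9/400: DF=(927551/1000000 − 9/400·(0.951200+0.926600+0.891600))/(1+9/400) = 4231/5000 ≈ 0.846200
step 5 [2.5y] zero: DF = P = 8257/10000 ≈ 0.825700
step 6 [3y] zero: DF = P = 7869/10000 ≈ 0.786900
step 7 [3.5y] zero: DF = P = 1867/2500 ≈ 0.746800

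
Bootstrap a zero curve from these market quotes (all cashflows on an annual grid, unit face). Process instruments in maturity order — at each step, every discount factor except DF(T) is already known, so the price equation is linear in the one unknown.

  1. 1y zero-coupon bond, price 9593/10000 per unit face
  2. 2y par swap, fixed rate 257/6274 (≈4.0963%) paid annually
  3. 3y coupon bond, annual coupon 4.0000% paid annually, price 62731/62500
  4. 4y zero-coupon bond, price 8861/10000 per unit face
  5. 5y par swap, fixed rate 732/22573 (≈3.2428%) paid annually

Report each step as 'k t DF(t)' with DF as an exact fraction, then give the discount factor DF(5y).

step 1 [1y] zero: DF = P = 9593/10000 ≈ 0.959300
step 2 [2y] swap r/1=257/6274: DF=(1 − 257/6274·(0.959300))/(1+257/6274) = 9229/10000 ≈ 0.922900
step 3 [3y] bond c/1=1/25: DF=(62731/62500 − 1/25·(0.959300+0.922900))/(1+1/25) = 8927/10000 ≈ 0.892700
step 4 [4y] zero: DF = P = 8861/10000 ≈ 0.886100
step 5 [5y] swap r/1=732/22573: DF=(1 − 732/22573·(0.959300+0.922900+0.892700+0.886100))/(1+732/22573) = 1067/1250 ≈ 0.853600

1 1 9593/10000
2 2 9229/10000
3 3 8927/10000
4 4 8861/10000
5 5 1067/1250
DF(5y) = 1067/1250 ≈ 0.853600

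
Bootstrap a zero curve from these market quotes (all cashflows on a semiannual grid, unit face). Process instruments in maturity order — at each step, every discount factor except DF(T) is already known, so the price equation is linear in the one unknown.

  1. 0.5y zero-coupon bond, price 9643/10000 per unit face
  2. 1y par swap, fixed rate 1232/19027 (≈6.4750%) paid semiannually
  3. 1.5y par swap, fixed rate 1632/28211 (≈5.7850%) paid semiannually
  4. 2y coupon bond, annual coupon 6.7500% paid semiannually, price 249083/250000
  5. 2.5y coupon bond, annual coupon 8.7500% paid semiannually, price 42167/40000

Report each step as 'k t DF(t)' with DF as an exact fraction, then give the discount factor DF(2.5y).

step 1 [0.5y] zero: DF = P = 9643/10000 ≈ 0.964300
step 2 [1y] swap r/2=616/19027: DF=(1 − 616/19027·(0.964300))/(1+616/19027) = 1173/1250 ≈ 0.938400
step 3 [1.5y] swap r/2=816/28211: DF=(1 − 816/28211·(0.964300+0.938400))/(1+816/28211) = 574/625 ≈ 0.918400
step 4 [2y] bond c/2=27/800: DF=(249083/250000 − 27/800·(0.964300+0.938400+0.918400))/(1+27/800) = 8717/10000 ≈ 0.871700
step 5 [2.5y] bond c/2=7/160: DF=(42167/40000 − 7/160·(0.964300+0.938400+0.918400+0.871700))/(1+7/160) = 1069/1250 ≈ 0.855200

1 1/2 9643/10000
2 1 1173/1250
3 3/2 574/625
4 2 8717/10000
5 5/2 1069/1250
DF(2.5y) = 1069/1250 ≈ 0.855200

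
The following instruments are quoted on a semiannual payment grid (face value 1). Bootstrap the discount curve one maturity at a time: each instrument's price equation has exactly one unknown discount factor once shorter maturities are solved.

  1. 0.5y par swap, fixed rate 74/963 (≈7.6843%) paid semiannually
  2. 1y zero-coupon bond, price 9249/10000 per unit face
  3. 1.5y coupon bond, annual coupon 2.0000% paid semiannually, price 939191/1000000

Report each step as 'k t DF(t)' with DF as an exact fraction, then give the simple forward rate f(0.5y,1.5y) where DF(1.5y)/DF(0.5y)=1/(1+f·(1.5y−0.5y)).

step 1 [0.5y] swap r/2=37/963: DF=(1 − 37/963·(0))/(1+37/963) = 963/1000 ≈ 0.963000
step 2 [1y] zero: DF = P = 9249/10000 ≈ 0.924900
step 3 [1.5y] bond c/2=1/100: DF=(939191/1000000 − 1/100·(0.963000+0.924900))/(1+1/100) = 1139/1250 ≈ 0.911200

1 1/2 963/1000
2 1 9249/10000
3 3/2 1139/1250
f(0.5y,1.5y) = ((963/1000)/(1139/1250) − 1)/(1) = 259/4556 ≈ 5.6848%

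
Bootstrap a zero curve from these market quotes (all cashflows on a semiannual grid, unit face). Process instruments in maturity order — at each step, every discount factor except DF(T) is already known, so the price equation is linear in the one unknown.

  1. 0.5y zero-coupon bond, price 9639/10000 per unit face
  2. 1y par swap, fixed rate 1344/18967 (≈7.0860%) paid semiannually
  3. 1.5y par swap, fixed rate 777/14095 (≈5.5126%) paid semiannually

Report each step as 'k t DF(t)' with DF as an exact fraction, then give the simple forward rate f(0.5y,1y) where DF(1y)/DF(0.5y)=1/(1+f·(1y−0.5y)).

1 1/2 9639/10000
2 1 583/625
3 3/2 9223/10000
f(0.5y,1y) = ((9639/10000)/(583/625) − 1)/(1/2) = 311/4664 ≈ 6.6681%

step 1 [0.5y] zero: DF = P = 9639/10000 ≈ 0.963900
step 2 [1y] swap r/2=672/18967: DF=(1 − 672/18967·(0.963900))/(1+672/18967) = 583/625 ≈ 0.932800
step 3 [1.5y] swap r/2=777/28190: DF=(1 − 777/28190·(0.963900+0.932800))/(1+777/28190) = 9223/10000 ≈ 0.922300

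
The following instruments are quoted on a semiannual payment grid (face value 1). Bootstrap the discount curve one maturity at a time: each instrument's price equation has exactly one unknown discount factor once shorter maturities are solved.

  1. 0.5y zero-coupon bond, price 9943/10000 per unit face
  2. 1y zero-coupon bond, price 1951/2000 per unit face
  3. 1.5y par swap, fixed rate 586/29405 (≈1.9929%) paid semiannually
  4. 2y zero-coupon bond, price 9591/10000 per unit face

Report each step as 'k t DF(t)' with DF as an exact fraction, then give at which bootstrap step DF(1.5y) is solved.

step 1 [0.5y] zero: DF = P = 9943/10000 ≈ 0.994300
step 2 [1y] zero: DF = P = 1951/2000 ≈ 0.975500
step 3 [1.5y] swap r/2=293/29405: DF=(1 − 293/29405·(0.994300+0.975500))/(1+293/29405) = 9707/10000 ≈ 0.970700
step 4 [2y] zero: DF = P = 9591/10000 ≈ 0.959100

1 1/2 9943/10000
2 1 1951/2000
3 3/2 9707/10000
4 2 9591/10000
DF(1.5y) is solved at step 3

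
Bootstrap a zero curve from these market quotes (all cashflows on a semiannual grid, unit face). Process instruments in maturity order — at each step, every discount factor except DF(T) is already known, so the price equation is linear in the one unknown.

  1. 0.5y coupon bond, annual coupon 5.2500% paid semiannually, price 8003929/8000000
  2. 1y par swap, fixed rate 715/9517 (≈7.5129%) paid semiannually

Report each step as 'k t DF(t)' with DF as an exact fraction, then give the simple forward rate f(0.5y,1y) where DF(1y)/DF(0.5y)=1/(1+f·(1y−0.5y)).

1 1/2 9749/10000
2 1 1857/2000
f(0.5y,1y) = ((9749/10000)/(1857/2000) − 1)/(1/2) = 928/9285 ≈ 9.9946%

step 1 [0.5y] bond c/2=21/800: DF=(8003929/8000000 − 21/800·(0))/(1+21/800) = 9749/10000 ≈ 0.974900
step 2 [1y] swap r/2=715/19034: DF=(1 − 715/19034·(0.974900))/(1+715/19034) = 1857/2000 ≈ 0.928500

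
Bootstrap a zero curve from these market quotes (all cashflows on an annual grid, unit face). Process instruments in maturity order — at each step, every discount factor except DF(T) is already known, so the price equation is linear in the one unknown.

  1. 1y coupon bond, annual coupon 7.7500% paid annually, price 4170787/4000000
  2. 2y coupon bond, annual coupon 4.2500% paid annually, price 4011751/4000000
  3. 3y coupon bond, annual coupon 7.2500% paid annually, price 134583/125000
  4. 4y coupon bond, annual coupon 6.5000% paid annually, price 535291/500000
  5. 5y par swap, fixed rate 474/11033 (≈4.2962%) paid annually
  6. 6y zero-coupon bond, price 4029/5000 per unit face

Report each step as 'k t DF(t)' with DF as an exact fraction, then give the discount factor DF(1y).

step 1 [1y] bond c/1=31/400: DF=(4170787/4000000 − 31/400·(0))/(1+31/400) = 9677/10000 ≈ 0.967700
step 2 [2y] bond c/1=17/400: DF=(4011751/4000000 − 17/400·(0.967700))/(1+17/400) = 4613/5000 ≈ 0.922600
step 3 [3y] bond c/1=29/400: DF=(134583/125000 − 29/400·(0.967700+0.922600))/(1+29/400) = 8761/10000 ≈ 0.876100
step 4 [4y] bond c/1=13/200: DF=(535291/500000 − 13/200·(0.967700+0.922600+0.876100))/(1+13/200) = 2091/2500 ≈ 0.836400
step 5 [5y] swap r/1=474/11033: DF=(1 − 474/11033·(0.967700+0.922600+0.876100+0.836400))/(1+474/11033) = 1013/1250 ≈ 0.810400
step 6 [6y] zero: DF = P = 4029/5000 ≈ 0.805800

1 1 9677/10000
2 2 4613/5000
3 3 8761/10000
4 4 2091/2500
5 5 1013/1250
6 6 4029/5000
DF(1y) = 9677/10000 ≈ 0.967700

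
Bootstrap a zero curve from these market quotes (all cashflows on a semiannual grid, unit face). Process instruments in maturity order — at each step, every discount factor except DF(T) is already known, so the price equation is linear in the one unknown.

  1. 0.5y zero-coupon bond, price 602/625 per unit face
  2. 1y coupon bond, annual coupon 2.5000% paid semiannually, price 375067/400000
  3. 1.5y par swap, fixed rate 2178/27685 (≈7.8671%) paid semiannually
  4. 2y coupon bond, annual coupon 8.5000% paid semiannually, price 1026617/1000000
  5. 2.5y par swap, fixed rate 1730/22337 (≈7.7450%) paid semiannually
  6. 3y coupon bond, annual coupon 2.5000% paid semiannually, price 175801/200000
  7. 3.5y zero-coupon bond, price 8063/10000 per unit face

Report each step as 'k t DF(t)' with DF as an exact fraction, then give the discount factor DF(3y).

1 1/2 602/625
2 1 4571/5000
3 3/2 8911/10000
4 2 8719/10000
5 5/2 827/1000
6 3 813/1000
7 7/2 8063/10000
DF(3y) = 813/1000 ≈ 0.813000

step 1 [0.5y] zero: DF = P = 602/625 ≈ 0.963200
step 2 [1y] bond c/2=1/80: DF=(375067/400000 − 1/80·(0.963200))/(1+1/80) = 4571/5000 ≈ 0.914200
step 3 [1.5y] swap r/2=1089/27685: DF=(1 − 1089/27685·(0.963200+0.914200))/(1+1089/27685) = 8911/10000 ≈ 0.891100
step 4 [2y] bond c/2=17/400: DF=(1026617/1000000 − 17/400·(0.963200+0.914200+0.891100))/(1+17/400) = 8719/10000 ≈ 0.871900
step 5 [2.5y] swap r/2=865/22337: DF=(1 − 865/22337·(0.963200+0.914200+0.891100+0.871900))/(1+865/22337) = 827/1000 ≈ 0.827000
step 6 [3y] bond c/2=1/80: DF=(175801/200000 − 1/80·(0.963200+0.914200+0.891100+0.871900+0.827000))/(1+1/80) = 813/1000 ≈ 0.813000
step 7 [3.5y] zero: DF = P = 8063/10000 ≈ 0.806300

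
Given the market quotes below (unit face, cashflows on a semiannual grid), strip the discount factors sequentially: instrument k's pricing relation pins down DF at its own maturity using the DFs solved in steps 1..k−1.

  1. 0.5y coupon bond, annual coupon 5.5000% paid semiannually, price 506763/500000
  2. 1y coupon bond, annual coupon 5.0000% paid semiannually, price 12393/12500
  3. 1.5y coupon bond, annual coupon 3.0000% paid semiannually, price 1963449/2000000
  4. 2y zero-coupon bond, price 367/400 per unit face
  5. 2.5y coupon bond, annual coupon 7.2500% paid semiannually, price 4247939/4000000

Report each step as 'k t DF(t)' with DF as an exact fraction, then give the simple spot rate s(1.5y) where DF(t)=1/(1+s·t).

1 1/2 1233/1250
2 1 1179/1250
3 3/2 9387/10000
4 2 367/400
5 5/2 2231/2500
s(1.5y) = (1/(9387/10000) − 1)/(3/2) = 1226/28161 ≈ 4.3535%

step 1 [0.5y] bond c/2=11/400: DF=(506763/500000 − 11/400·(0))/(1+11/400) = 1233/1250 ≈ 0.986400
step 2 [1y] bond c/2=1/40: DF=(12393/12500 − 1/40·(0.986400))/(1+1/40) = 1179/1250 ≈ 0.943200
step 3 [1.5y] bond c/2=3/200: DF=(1963449/2000000 − 3/200·(0.986400+0.943200))/(1+3/200) = 9387/10000 ≈ 0.938700
step 4 [2y] zero: DF = P = 367/400 ≈ 0.917500
step 5 [2.5y] bond c/2=29/800: DF=(4247939/4000000 − 29/800·(0.986400+0.943200+0.938700+0.917500))/(1+29/800) = 2231/2500 ≈ 0.892400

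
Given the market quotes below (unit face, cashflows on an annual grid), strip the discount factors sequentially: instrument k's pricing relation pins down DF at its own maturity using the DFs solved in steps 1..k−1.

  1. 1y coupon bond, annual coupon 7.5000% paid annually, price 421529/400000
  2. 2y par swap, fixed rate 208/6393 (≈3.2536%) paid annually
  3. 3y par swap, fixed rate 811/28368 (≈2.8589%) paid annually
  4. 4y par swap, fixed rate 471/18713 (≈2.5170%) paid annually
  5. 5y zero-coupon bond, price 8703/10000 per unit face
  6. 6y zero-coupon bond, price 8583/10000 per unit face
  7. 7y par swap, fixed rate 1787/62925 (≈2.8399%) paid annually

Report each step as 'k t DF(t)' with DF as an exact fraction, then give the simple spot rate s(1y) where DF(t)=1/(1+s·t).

step 1 [1y] bond c/1=3/40: DF=(421529/400000 − 3/40·(0))/(1+3/40) = 9803/10000 ≈ 0.980300
step 2 [2y] swap r/1=208/6393: DF=(1 − 208/6393·(0.980300))/(1+208/6393) = 586/625 ≈ 0.937600
step 3 [3y] swap r/1=811/28368: DF=(1 − 811/28368·(0.980300+0.937600))/(1+811/28368) = 9189/10000 ≈ 0.918900
step 4 [4y] swap r/1=471/18713: DF=(1 − 471/18713·(0.980300+0.937600+0.918900))/(1+471/18713) = 4529/5000 ≈ 0.905800
step 5 [5y] zero: DF = P = 8703/10000 ≈ 0.870300
step 6 [6y] zero: DF = P = 8583/10000 ≈ 0.858300
step 7 [7y] swap r/1=1787/62925: DF=(1 − 1787/62925·(0.980300+0.937600+0.918900+0.905800+0.870300+0.858300))/(1+1787/62925) = 8213/10000 ≈ 0.821300

1 1 9803/10000
2 2 586/625
3 3 9189/10000
4 4 4529/5000
5 5 8703/10000
6 6 8583/10000
7 7 8213/10000
s(1y) = (1/(9803/10000) − 1)/(1) = 197/9803 ≈ 2.0096%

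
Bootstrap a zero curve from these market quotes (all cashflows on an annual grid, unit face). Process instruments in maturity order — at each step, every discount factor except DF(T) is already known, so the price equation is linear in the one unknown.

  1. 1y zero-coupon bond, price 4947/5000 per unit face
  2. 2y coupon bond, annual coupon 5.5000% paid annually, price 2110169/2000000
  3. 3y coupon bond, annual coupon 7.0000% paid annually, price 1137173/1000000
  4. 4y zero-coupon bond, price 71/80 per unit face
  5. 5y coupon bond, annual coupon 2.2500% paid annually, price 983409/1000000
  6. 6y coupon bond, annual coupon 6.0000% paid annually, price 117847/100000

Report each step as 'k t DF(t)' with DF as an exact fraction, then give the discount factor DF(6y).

step 1 [1y] zero: DF = P = 4947/5000 ≈ 0.989400
step 2 [2y] bond c/1=11/200: DF=(2110169/2000000 − 11/200·(0.989400))/(1+11/200) = 1897/2000 ≈ 0.948500
step 3 [3y] bond c/1=7/100: DF=(1137173/1000000 − 7/100·(0.989400+0.948500))/(1+7/100) = 117/125 ≈ 0.936000
step 4 [4y] zero: DF = P = 71/80 ≈ 0.887500
step 5 [5y] bond c/1=9/400: DF=(983409/1000000 − 9/400·(0.989400+0.948500+0.936000+0.887500))/(1+9/400) = 879/1000 ≈ 0.879000
step 6 [6y] bond c/1=3/50: DF=(117847/100000 − 3/50·(0.989400+0.948500+0.936000+0.887500+0.879000))/(1+3/50) = 8491/10000 ≈ 0.849100

1 1 4947/5000
2 2 1897/2000
3 3 117/125
4 4 71/80
5 5 879/1000
6 6 8491/10000
DF(6y) = 8491/10000 ≈ 0.849100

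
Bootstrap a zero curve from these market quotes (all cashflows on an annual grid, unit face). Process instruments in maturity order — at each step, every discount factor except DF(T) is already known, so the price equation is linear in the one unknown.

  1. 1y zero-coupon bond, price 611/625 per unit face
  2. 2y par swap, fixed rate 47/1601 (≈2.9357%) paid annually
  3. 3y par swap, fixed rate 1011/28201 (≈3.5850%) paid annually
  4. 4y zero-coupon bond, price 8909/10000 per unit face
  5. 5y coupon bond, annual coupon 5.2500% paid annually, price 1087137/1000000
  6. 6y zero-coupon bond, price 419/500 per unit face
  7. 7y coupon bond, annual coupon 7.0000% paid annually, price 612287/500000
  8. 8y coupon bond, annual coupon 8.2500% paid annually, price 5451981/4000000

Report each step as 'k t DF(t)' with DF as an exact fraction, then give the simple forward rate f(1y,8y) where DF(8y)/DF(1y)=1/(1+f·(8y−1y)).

step 1 [1y] zero: DF = P = 611/625 ≈ 0.977600
step 2 [2y] swap r/1=47/1601: DF=(1 − 47/1601·(0.977600))/(1+47/1601) = 2359/2500 ≈ 0.943600
step 3 [3y] swap r/1=1011/28201: DF=(1 − 1011/28201·(0.977600+0.943600))/(1+1011/28201) = 8989/10000 ≈ 0.898900
step 4 [4y] zero: DF = P = 8909/10000 ≈ 0.890900
step 5 [5y] bond c/1=21/400: DF=(1087137/1000000 − 21/400·(0.977600+0.943600+0.898900+0.890900))/(1+21/400) = 4239/5000 ≈ 0.847800
step 6 [6y] zero: DF = P = 419/500 ≈ 0.838000
step 7 [7y] bond c/1=7/100: DF=(612287/500000 − 7/100·(0.977600+0.943600+0.898900+0.890900+0.847800+0.838000))/(1+7/100) = 3957/5000 ≈ 0.791400
step 8 [8y] bond c/1=33/400: DF=(5451981/4000000 − 33/400·(0.977600+0.943600+0.898900+0.890900+0.847800+0.838000+0.791400))/(1+33/400) = 63/80 ≈ 0.787500

1 1 611/625
2 2 2359/2500
3 3 8989/10000
4 4 8909/10000
5 5 4239/5000
6 6 419/500
7 7 3957/5000
8 8 63/80
f(1y,8y) = ((611/625)/(63/80) − 1)/(7) = 1901/55125 ≈ 3.4485%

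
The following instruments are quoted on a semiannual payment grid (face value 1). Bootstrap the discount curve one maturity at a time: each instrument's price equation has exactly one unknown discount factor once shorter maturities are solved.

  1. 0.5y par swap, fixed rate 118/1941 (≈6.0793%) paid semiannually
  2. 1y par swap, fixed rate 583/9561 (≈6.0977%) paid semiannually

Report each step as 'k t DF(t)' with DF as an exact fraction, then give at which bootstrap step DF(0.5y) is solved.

step 1 [0.5y] swap r/2=59/1941: DF=(1 − 59/1941·(0))/(1+59/1941) = 1941/2000 ≈ 0.970500
step 2 [1y] swap r/2=583/19122: DF=(1 − 583/19122·(0.970500))/(1+583/19122) = 9417/10000 ≈ 0.941700

1 1/2 1941/2000
2 1 9417/10000
DF(0.5y) is solved at step 1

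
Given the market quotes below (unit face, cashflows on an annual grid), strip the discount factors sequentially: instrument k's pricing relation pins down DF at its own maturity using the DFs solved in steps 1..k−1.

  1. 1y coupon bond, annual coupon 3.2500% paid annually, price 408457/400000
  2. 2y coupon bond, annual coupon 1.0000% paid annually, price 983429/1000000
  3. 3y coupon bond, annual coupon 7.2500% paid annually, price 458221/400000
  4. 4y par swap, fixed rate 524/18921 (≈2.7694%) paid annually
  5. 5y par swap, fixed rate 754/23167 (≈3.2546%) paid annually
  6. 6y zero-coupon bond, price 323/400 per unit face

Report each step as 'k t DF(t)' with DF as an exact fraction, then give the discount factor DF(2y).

step 1 [1y] bond c/1=13/400: DF=(408457/400000 − 13/400·(0))/(1+13/400) = 989/1000 ≈ 0.989000
step 2 [2y] bond c/1=1/100: DF=(983429/1000000 − 1/100·(0.989000))/(1+1/100) = 9639/10000 ≈ 0.963900
step 3 [3y] bond c/1=29/400: DF=(458221/400000 − 29/400·(0.989000+0.963900))/(1+29/400) = 9361/10000 ≈ 0.936100
step 4 [4y] swap r/1=524/18921: DF=(1 − 524/18921·(0.989000+0.963900+0.936100))/(1+524/18921) = 1119/1250 ≈ 0.895200
step 5 [5y] swap r/1=754/23167: DF=(1 − 754/23167·(0.989000+0.963900+0.936100+0.895200))/(1+754/23167) = 2123/2500 ≈ 0.849200
step 6 [6y] zero: DF = P = 323/400 ≈ 0.807500

1 1 989/1000
2 2 9639/10000
3 3 9361/10000
4 4 1119/1250
5 5 2123/2500
6 6 323/400
DF(2y) = 9639/10000 ≈ 0.963900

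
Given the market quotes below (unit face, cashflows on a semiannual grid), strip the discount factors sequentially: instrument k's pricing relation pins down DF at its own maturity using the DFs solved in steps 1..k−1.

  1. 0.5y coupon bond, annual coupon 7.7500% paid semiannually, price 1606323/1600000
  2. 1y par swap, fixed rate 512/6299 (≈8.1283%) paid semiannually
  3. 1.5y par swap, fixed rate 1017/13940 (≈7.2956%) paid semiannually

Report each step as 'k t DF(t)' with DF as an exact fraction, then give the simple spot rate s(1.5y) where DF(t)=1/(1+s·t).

1 1/2 1933/2000
2 1 577/625
3 3/2 8983/10000
s(1.5y) = (1/(8983/10000) − 1)/(3/2) = 678/8983 ≈ 7.5476%

step 1 [0.5y] bond c/2=31/800: DF=(1606323/1600000 − 31/800·(0))/(1+31/800) = 1933/2000 ≈ 0.966500
step 2 [1y] swap r/2=256/6299: DF=(1 − 256/6299·(0.966500))/(1+256/6299) = 577/625 ≈ 0.923200
step 3 [1.5y] swap r/2=1017/27880: DF=(1 − 1017/27880·(0.966500+0.923200))/(1+1017/27880) = 8983/10000 ≈ 0.898300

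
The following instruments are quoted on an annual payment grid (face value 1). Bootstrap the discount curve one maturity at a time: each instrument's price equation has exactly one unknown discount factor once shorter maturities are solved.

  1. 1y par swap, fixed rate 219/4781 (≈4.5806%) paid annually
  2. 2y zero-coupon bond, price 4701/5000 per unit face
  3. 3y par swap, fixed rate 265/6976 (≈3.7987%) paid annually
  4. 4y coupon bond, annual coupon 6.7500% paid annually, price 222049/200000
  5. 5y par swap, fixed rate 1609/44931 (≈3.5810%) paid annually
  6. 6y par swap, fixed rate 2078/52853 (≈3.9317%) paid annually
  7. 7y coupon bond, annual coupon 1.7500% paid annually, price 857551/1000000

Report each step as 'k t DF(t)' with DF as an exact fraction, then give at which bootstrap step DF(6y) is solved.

step 1 [1y] swap r/1=219/4781: DF=(1 − 219/4781·(0))/(1+219/4781) = 4781/5000 ≈ 0.956200
step 2 [2y] zero: DF = P = 4701/5000 ≈ 0.940200
step 3 [3y] swap r/1=265/6976: DF=(1 − 265/6976·(0.956200+0.940200))/(1+265/6976) = 447/500 ≈ 0.894000
step 4 [4y] bond c/1=27/400: DF=(222049/200000 − 27/400·(0.956200+0.940200+0.894000))/(1+27/400) = 2159/2500 ≈ 0.863600
step 5 [5y] swap r/1=1609/44931: DF=(1 − 1609/44931·(0.956200+0.940200+0.894000+0.863600))/(1+1609/44931) = 8391/10000 ≈ 0.839100
step 6 [6y] swap r/1=2078/52853: DF=(1 − 2078/52853·(0.956200+0.940200+0.894000+0.863600+0.839100))/(1+2078/52853) = 3961/5000 ≈ 0.792200
step 7 [7y] bond c/1=7/400: DF=(857551/1000000 − 7/400·(0.956200+0.940200+0.894000+0.863600+0.839100+0.792200))/(1+7/400) = 7519/10000 ≈ 0.751900

1 1 4781/5000
2 2 4701/5000
3 3 447/500
4 4 2159/2500
5 5 8391/10000
6 6 3961/5000
7 7 7519/10000
DF(6y) is solved at step 6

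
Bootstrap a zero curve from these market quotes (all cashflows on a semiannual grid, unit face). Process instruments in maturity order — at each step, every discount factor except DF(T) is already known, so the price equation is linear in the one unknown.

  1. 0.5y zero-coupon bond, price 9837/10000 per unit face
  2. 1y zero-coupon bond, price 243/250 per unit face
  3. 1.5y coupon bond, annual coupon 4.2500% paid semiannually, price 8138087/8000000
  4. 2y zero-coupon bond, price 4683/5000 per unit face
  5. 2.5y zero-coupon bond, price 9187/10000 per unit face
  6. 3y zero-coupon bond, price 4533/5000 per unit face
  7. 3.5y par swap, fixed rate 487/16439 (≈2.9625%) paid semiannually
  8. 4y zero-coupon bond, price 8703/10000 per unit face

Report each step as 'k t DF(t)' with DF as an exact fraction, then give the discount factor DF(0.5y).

1 1/2 9837/10000
2 1 243/250
3 3/2 4777/5000
4 2 4683/5000
5 5/2 9187/10000
6 3 4533/5000
7 7/2 4513/5000
8 4 8703/10000
DF(0.5y) = 9837/10000 ≈ 0.983700

step 1 [0.5y] zero: DF = P = 9837/10000 ≈ 0.983700
step 2 [1y] zero: DF = P = 243/250 ≈ 0.972000
step 3 [1.5y] bond c/2=17/800: DF=(8138087/8000000 − 17/800·(0.983700+0.972000))/(1+17/800) = 4777/5000 ≈ 0.955400
step 4 [2y] zero: DF = P = 4683/5000 ≈ 0.936600
step 5 [2.5y] zero: DF = P = 9187/10000 ≈ 0.918700
step 6 [3y] zero: DF = P = 4533/5000 ≈ 0.906600
step 7 [3.5y] swap r/2=487/32878: DF=(1 − 487/32878·(0.983700+0.972000+0.955400+0.936600+0.918700+0.906600))/(1+487/32878) = 4513/5000 ≈ 0.902600
step 8 [4y] zero: DF = P = 8703/10000 ≈ 0.870300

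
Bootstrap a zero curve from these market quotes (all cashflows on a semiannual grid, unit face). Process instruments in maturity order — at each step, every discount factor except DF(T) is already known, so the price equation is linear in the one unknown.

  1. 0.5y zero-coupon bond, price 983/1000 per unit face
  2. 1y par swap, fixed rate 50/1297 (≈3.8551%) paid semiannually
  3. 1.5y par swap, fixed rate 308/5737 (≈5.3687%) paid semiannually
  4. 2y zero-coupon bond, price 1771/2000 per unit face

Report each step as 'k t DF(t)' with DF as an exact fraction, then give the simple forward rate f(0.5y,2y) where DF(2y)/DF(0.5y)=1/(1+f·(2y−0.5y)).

step 1 [0.5y] zero: DF = P = 983/1000 ≈ 0.983000
step 2 [1y] swap r/2=25/1297: DF=(1 − 25/1297·(0.983000))/(1+25/1297) = 77/80 ≈ 0.962500
step 3 [1.5y] swap r/2=154/5737: DF=(1 − 154/5737·(0.983000+0.962500))/(1+154/5737) = 923/1000 ≈ 0.923000
step 4 [2y] zero: DF = P = 1771/2000 ≈ 0.885500

1 1/2 983/1000
2 1 77/80
3 3/2 923/1000
4 2 1771/2000
f(0.5y,2y) = ((983/1000)/(1771/2000) − 1)/(3/2) = 130/1771 ≈ 7.3405%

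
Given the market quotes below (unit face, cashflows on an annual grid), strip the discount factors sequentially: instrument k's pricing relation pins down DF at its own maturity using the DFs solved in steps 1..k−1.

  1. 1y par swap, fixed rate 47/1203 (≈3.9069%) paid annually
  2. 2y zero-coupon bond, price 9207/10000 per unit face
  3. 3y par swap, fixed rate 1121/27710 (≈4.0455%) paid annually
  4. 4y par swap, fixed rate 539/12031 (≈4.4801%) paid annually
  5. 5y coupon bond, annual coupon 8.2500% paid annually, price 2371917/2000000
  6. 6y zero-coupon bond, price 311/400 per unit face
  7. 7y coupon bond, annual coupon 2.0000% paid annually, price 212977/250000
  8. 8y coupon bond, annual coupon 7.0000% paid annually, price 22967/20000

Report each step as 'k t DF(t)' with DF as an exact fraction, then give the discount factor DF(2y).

step 1 [1y] swap r/1=47/1203: DF=(1 − 47/1203·(0))/(1+47/1203) = 1203/1250 ≈ 0.962400
step 2 [2y] zero: DF = P = 9207/10000 ≈ 0.920700
step 3 [3y] swap r/1=1121/27710: DF=(1 − 1121/27710·(0.962400+0.920700))/(1+1121/27710) = 8879/10000 ≈ 0.887900
step 4 [4y] swap r/1=539/12031: DF=(1 − 539/12031·(0.962400+0.920700+0.887900))/(1+539/12031) = 8383/10000 ≈ 0.838300
step 5 [5y] bond c/1=33/400: DF=(2371917/2000000 − 33/400·(0.962400+0.920700+0.887900+0.838300))/(1+33/400) = 1641/2000 ≈ 0.820500
step 6 [6y] zero: DF = P = 311/400 ≈ 0.777500
step 7 [7y] bond c/1=1/50: DF=(212977/250000 − 1/50·(0.962400+0.920700+0.887900+0.838300+0.820500+0.777500))/(1+1/50) = 7331/10000 ≈ 0.733100
step 8 [8y] bond c/1=7/100: DF=(22967/20000 − 7/100·(0.962400+0.920700+0.887900+0.838300+0.820500+0.777500+0.733100))/(1+7/100) = 3423/5000 ≈ 0.684600

1 1 1203/1250
2 2 9207/10000
3 3 8879/10000
4 4 8383/10000
5 5 1641/2000
6 6 311/400
7 7 7331/10000
8 8 3423/5000
DF(2y) = 9207/10000 ≈ 0.920700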